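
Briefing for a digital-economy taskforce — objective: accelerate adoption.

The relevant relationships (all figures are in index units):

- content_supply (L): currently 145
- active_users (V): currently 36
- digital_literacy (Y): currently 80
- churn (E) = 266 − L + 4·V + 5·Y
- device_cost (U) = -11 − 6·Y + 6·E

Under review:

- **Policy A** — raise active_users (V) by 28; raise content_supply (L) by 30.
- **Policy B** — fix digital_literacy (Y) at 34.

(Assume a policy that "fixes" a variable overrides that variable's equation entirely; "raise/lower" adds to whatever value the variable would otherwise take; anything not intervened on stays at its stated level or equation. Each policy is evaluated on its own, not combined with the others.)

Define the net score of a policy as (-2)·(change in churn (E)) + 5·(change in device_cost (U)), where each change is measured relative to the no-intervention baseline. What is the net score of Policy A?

Baseline:
  L = 145
  V = 36
  Y = 80
  E = 266 − 145 + 4·36 + 5·80 = 665
  U = -11 − 6·80 + 6·665 = 3499
Policy A (V + 28, L + 30):
  L = 145 + 30 = 175
  V = 36 + 28 = 64
  Y = 80
  E = 266 − 175 + 4·64 + 5·80 = 747
  U = -11 − 6·80 + 6·747 = 3991
ΔE = 747 − 665 = 82; ΔU = 3991 − 3499 = 492
Score = (-2)·82 + 5·492 = 2296

2296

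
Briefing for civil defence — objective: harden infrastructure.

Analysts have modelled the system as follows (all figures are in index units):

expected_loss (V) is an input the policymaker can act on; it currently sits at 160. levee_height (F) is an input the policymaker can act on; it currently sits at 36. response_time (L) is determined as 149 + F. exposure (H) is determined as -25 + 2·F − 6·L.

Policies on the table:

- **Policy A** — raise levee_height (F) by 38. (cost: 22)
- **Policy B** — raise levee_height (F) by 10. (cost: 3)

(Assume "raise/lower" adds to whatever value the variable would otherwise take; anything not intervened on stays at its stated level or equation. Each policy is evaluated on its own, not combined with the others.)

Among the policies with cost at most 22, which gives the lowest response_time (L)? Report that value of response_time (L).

195

Policy A (F + 38):
  F = 36 + 38 = 74
  L = 149 + 74 = 223
Policy B (F + 10):
  F = 36 + 10 = 46
  L = 149 + 46 = 195
Comparing — Policy A: L=223, Policy B: L=195. Lowest is 195 (Policy B).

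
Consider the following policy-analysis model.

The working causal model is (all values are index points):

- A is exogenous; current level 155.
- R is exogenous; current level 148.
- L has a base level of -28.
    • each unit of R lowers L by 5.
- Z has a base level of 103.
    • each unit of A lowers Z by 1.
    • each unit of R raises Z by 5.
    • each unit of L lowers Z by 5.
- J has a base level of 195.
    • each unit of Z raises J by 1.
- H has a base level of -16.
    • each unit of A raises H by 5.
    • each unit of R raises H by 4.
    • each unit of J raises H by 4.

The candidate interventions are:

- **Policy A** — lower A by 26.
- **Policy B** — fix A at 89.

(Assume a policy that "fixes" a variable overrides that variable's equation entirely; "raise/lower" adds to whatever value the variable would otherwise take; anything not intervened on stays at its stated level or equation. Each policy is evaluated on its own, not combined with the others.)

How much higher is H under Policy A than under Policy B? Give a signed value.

40

Policy A (A − 26):
  A = 155 − 26 = 129
  R = 148
  L = -28 − 5·148 = -768
  Z = 103 − 129 + 5·148 − 5·(-768) = 4554
  J = 195 + 4554 = 4749
  H = -16 + 5·129 + 4·148 + 4·4749 = 20217
Policy B (A := 89):
  A = 89
  R = 148
  L = -28 − 5·148 = -768
  Z = 103 − 89 + 5·148 − 5·(-768) = 4594
  J = 195 + 4594 = 4789
  H = -16 + 5·89 + 4·148 + 4·4789 = 20177
H: 20217 − 20177 = 40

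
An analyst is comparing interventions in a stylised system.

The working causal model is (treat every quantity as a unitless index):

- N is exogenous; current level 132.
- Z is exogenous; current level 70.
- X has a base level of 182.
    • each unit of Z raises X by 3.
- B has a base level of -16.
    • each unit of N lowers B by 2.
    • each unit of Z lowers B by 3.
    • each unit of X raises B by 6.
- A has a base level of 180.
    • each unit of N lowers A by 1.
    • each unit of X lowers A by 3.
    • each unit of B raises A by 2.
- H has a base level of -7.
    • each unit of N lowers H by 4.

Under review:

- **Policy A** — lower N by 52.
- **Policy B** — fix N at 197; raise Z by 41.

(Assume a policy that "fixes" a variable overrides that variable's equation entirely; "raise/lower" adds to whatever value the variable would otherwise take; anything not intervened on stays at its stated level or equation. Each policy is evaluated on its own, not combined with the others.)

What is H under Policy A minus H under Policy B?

468

Policy A (N − 52):
  N = 132 − 52 = 80
  H = -7 − 4·80 = -327
Policy B (N := 197, Z + 41):
  N = 197
  H = -7 − 4·197 = -795
H: -327 − (-795) = 468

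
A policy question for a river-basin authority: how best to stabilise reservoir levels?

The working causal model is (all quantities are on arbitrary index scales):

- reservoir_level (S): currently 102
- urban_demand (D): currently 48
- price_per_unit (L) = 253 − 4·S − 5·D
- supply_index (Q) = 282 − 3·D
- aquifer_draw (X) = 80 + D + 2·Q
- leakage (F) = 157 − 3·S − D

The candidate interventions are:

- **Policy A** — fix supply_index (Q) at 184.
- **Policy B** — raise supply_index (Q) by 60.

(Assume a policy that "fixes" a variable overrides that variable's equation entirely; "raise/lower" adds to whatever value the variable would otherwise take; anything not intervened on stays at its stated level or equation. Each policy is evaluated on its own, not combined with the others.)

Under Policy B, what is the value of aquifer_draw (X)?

Policy B (Q + 60):
  D = 48
  Q = 282 − 3·48 (+60 from intervention) = 198
  X = 80 + 48 + 2·198 = 524

524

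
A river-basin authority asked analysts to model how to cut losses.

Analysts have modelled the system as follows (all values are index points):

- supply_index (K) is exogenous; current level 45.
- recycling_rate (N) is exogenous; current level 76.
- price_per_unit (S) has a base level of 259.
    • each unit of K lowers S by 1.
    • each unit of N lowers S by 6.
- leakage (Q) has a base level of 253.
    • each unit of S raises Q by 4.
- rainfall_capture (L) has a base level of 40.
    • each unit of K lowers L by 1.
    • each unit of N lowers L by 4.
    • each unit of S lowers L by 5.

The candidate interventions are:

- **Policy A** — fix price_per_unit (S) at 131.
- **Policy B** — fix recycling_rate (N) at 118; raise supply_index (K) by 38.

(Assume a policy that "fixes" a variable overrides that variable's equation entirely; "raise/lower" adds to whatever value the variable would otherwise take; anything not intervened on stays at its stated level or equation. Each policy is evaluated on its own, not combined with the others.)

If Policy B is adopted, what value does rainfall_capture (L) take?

2145

Policy B (N := 118, K + 38):
  K = 45 + 38 = 83
  N = 118
  S = 259 − 83 − 6·118 = -532
  L = 40 − 83 − 4·118 − 5·(-532) = 2145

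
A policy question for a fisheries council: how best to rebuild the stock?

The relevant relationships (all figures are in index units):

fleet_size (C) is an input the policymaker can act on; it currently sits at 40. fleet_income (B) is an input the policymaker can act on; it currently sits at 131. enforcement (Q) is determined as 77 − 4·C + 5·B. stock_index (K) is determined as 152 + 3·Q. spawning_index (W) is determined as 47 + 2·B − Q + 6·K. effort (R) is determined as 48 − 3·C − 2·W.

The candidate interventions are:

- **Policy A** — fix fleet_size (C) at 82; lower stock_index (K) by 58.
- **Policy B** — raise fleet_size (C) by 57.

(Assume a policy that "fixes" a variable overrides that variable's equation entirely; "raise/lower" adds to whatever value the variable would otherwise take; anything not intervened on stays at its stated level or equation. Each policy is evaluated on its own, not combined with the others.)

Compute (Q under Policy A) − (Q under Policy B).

Policy A (C := 82, K − 58):
  C = 82
  B = 131
  Q = 77 − 4·82 + 5·131 = 404
Policy B (C + 57):
  C = 40 + 57 = 97
  B = 131
  Q = 77 − 4·97 + 5·131 = 344
Q: 404 − 344 = 60

60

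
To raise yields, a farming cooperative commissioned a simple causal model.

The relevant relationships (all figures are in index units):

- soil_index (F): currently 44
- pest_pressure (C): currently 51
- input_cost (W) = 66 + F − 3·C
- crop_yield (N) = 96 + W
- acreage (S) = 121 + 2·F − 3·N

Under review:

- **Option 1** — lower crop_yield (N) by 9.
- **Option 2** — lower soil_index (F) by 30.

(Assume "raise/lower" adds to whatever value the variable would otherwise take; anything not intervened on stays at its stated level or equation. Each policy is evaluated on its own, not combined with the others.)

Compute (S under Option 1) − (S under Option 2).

-3

Option 1 (N − 9):
  F = 44
  C = 51
  W = 66 + 44 − 3·51 = -43
  N = 96 + (-43) (−9 from intervention) = 44
  S = 121 + 2·44 − 3·44 = 77
Option 2 (F − 30):
  F = 44 − 30 = 14
  C = 51
  W = 66 + 14 − 3·51 = -73
  N = 96 + (-73) = 23
  S = 121 + 2·14 − 3·23 = 80
S: 77 − 80 = -3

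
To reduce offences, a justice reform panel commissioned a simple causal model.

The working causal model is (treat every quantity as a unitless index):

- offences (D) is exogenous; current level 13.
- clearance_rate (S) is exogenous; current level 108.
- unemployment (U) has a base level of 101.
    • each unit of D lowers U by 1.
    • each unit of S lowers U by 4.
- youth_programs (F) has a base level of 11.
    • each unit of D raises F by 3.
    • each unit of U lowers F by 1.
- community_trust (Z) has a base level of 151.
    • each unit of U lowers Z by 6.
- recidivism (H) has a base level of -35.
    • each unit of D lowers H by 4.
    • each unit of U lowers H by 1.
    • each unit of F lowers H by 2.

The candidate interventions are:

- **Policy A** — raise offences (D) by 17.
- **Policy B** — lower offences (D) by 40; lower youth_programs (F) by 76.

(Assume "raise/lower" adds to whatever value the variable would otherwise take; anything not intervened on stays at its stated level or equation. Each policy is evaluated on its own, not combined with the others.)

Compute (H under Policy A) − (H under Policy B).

Policy A (D + 17):
  D = 13 + 17 = 30
  S = 108
  U = 101 − 30 − 4·108 = -361
  F = 11 + 3·30 − (-361) = 462
  H = -35 − 4·30 − (-361) − 2·462 = -718
Policy B (D − 40, F − 76):
  D = 13 − 40 = -27
  S = 108
  U = 101 − (-27) − 4·108 = -304
  F = 11 + 3·(-27) − (-304) (−76 from intervention) = 158
  H = -35 − 4·(-27) − (-304) − 2·158 = 61
H: -718 − 61 = -779

-779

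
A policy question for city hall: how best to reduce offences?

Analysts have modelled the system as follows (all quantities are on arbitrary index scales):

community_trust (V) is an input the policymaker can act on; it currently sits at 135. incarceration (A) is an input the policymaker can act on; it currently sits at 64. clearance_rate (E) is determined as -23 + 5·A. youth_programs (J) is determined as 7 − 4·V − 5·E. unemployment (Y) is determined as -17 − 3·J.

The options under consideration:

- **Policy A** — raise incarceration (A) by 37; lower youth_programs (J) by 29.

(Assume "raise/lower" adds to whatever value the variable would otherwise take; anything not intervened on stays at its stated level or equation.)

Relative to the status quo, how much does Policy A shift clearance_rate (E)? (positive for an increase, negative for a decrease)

Baseline:
  A = 64
  E = -23 + 5·64 = 297
Policy A (A + 37, J − 29):
  A = 64 + 37 = 101
  E = -23 + 5·101 = 482
Change in E: 482 − 297 = 185

185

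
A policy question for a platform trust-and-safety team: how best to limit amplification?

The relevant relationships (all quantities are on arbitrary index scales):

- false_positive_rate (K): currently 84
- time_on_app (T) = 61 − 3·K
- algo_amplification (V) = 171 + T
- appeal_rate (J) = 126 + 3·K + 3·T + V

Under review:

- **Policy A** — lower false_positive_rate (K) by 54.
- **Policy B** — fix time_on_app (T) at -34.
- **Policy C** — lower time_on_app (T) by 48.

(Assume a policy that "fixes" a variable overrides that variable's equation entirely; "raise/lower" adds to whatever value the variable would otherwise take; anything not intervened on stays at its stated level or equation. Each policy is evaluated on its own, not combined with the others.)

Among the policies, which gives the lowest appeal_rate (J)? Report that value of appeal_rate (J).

Policy A (K − 54):
  K = 84 − 54 = 30
  T = 61 − 3·30 = -29
  V = 171 + (-29) = 142
  J = 126 + 3·30 + 3·(-29) + 142 = 271
Policy B (T := -34):
  K = 84
  T = -34
  V = 171 + (-34) = 137
  J = 126 + 3·84 + 3·(-34) + 137 = 413
Policy C (T − 48):
  K = 84
  T = 61 − 3·84 (−48 from intervention) = -239
  V = 171 + (-239) = -68
  J = 126 + 3·84 + 3·(-239) + (-68) = -407
Comparing — Policy A: J=271, Policy B: J=413, Policy C: J=-407. Lowest is -407 (Policy C).

-407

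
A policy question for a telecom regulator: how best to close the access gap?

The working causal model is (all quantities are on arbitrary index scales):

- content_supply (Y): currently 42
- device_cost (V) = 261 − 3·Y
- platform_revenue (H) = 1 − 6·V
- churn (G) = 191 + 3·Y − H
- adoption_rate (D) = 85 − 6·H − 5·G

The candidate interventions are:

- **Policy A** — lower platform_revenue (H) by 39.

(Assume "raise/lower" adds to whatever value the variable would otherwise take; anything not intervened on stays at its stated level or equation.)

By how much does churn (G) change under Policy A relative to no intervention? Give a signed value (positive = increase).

39

Baseline:
  Y = 42
  V = 261 − 3·42 = 135
  H = 1 − 6·135 = -809
  G = 191 + 3·42 − (-809) = 1126
Policy A (H − 39):
  Y = 42
  V = 261 − 3·42 = 135
  H = 1 − 6·135 (−39 from intervention) = -848
  G = 191 + 3·42 − (-848) = 1165
Change in G: 1165 − 1126 = 39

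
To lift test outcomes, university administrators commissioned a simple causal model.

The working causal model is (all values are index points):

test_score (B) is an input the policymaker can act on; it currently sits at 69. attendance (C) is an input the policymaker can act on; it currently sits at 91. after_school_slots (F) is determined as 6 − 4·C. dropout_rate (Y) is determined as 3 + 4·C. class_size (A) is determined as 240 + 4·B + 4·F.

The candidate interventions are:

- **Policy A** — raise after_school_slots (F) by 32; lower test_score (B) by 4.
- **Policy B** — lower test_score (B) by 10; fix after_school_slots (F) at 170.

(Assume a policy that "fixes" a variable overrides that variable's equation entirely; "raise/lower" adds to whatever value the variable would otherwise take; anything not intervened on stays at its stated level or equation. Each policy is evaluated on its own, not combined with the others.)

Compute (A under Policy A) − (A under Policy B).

-1960

Policy A (F + 32, B − 4):
  B = 69 − 4 = 65
  C = 91
  F = 6 − 4·91 (+32 from intervention) = -326
  A = 240 + 4·65 + 4·(-326) = -804
Policy B (B − 10, F := 170):
  B = 69 − 10 = 59
  C = 91
  F = 170
  A = 240 + 4·59 + 4·170 = 1156
A: -804 − 1156 = -1960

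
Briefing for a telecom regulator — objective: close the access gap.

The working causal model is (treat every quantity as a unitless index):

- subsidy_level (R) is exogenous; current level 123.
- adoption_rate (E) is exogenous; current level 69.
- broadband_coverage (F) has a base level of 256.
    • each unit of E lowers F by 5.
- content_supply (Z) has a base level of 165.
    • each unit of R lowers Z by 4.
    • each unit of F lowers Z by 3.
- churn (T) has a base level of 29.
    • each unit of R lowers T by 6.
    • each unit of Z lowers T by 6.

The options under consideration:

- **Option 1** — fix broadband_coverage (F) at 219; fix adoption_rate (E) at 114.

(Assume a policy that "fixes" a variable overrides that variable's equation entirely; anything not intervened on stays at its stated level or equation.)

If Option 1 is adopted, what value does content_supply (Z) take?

-984

Option 1 (F := 219, E := 114):
  R = 123
  E = 114
  F = 219
  Z = 165 − 4·123 − 3·219 = -984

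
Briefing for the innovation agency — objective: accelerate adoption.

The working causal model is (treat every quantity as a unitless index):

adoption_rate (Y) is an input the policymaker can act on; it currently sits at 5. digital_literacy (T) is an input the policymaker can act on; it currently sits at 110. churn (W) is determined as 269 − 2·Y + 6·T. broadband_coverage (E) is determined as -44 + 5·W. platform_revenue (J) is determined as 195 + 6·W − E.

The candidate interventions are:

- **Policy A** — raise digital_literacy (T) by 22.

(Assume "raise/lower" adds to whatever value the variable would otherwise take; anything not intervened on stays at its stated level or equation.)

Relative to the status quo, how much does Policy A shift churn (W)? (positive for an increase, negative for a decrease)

132

Baseline:
  Y = 5
  T = 110
  W = 269 − 2·5 + 6·110 = 919
Policy A (T + 22):
  Y = 5
  T = 110 + 22 = 132
  W = 269 − 2·5 + 6·132 = 1051
Change in W: 1051 − 919 = 132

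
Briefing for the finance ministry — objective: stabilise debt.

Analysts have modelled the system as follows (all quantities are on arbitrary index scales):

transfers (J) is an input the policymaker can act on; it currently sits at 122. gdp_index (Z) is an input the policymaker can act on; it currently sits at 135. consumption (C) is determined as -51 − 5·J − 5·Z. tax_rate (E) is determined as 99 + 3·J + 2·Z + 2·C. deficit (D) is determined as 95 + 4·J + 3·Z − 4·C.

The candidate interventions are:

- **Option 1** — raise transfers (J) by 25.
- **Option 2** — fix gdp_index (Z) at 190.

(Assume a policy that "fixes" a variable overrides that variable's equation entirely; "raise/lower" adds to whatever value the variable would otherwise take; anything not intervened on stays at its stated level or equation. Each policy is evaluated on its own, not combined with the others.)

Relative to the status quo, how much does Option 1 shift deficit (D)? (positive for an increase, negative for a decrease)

Baseline:
  J = 122
  Z = 135
  C = -51 − 5·122 − 5·135 = -1336
  D = 95 + 4·122 + 3·135 − 4·(-1336) = 6332
Option 1 (J + 25):
  J = 122 + 25 = 147
  Z = 135
  C = -51 − 5·147 − 5·135 = -1461
  D = 95 + 4·147 + 3·135 − 4·(-1461) = 6932
Change in D: 6932 − 6332 = 600

600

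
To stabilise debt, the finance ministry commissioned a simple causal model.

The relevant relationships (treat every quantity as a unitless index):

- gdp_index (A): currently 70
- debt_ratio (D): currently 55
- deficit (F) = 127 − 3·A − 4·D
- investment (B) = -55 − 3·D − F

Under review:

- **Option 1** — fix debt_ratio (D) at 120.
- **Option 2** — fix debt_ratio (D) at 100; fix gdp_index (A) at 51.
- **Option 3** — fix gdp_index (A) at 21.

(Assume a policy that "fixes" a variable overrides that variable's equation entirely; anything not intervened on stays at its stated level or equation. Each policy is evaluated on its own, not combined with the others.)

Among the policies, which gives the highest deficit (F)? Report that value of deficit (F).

Option 1 (D := 120):
  A = 70
  D = 120
  F = 127 − 3·70 − 4·120 = -563
Option 2 (D := 100, A := 51):
  A = 51
  D = 100
  F = 127 − 3·51 − 4·100 = -426
Option 3 (A := 21):
  A = 21
  D = 55
  F = 127 − 3·21 − 4·55 = -156
Comparing — Option 1: F=-563, Option 2: F=-426, Option 3: F=-156. Highest is -156 (Option 3).

-156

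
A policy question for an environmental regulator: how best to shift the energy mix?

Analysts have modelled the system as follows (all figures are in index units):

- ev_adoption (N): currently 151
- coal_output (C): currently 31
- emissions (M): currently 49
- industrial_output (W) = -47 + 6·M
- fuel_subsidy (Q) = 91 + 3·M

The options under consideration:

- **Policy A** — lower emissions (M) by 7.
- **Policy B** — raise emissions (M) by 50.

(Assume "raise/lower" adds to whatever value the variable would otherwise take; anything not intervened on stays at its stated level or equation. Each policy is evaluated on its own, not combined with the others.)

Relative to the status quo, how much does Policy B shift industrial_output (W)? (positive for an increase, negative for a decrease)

Baseline:
  M = 49
  W = -47 + 6·49 = 247
Policy B (M + 50):
  M = 49 + 50 = 99
  W = -47 + 6·99 = 547
Change in W: 547 − 247 = 300

300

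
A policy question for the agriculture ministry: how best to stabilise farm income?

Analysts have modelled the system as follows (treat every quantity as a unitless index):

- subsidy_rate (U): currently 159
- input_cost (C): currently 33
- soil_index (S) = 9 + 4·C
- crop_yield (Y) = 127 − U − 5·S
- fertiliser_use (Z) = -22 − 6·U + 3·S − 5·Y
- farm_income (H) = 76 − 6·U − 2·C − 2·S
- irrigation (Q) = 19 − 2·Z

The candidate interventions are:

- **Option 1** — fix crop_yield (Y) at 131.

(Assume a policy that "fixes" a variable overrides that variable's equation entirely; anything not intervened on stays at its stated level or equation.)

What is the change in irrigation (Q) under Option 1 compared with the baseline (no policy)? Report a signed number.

8680

Baseline:
  U = 159
  C = 33
  S = 9 + 4·33 = 141
  Y = 127 − 159 − 5·141 = -737
  Z = -22 − 6·159 + 3·141 − 5·(-737) = 3132
  Q = 19 − 2·3132 = -6245
Option 1 (Y := 131):
  U = 159
  C = 33
  S = 9 + 4·33 = 141
  Y = 131
  Z = -22 − 6·159 + 3·141 − 5·131 = -1208
  Q = 19 − 2·(-1208) = 2435
Change in Q: 2435 − (-6245) = 8680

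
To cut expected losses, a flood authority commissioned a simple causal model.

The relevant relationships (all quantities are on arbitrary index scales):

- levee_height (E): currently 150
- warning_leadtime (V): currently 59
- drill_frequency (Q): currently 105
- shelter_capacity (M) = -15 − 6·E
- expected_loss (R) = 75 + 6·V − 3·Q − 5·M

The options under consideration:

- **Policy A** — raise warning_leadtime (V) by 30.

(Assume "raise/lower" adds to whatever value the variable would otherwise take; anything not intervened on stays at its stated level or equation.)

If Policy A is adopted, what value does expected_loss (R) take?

Policy A (V + 30):
  E = 150
  V = 59 + 30 = 89
  Q = 105
  M = -15 − 6·150 = -915
  R = 75 + 6·89 − 3·105 − 5·(-915) = 4869

4869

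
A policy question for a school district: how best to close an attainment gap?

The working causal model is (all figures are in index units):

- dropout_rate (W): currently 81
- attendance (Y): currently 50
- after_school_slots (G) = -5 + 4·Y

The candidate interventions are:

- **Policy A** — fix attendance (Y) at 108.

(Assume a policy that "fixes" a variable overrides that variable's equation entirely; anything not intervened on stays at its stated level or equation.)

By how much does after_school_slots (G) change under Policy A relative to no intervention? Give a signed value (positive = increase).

232

Baseline:
  Y = 50
  G = -5 + 4·50 = 195
Policy A (Y := 108):
  Y = 108
  G = -5 + 4·108 = 427
Change in G: 427 − 195 = 232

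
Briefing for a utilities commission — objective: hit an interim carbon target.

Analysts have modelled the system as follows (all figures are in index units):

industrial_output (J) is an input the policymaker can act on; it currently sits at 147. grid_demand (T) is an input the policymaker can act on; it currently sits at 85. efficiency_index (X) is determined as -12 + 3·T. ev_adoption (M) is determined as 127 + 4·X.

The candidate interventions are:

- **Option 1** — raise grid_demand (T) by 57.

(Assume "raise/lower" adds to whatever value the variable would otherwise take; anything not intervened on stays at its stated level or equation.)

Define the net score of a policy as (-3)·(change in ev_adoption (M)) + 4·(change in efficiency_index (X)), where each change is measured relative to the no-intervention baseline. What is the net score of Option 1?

-1368

Baseline:
  T = 85
  X = -12 + 3·85 = 243
  M = 127 + 4·243 = 1099
Option 1 (T + 57):
  T = 85 + 57 = 142
  X = -12 + 3·142 = 414
  M = 127 + 4·414 = 1783
ΔM = 1783 − 1099 = 684; ΔX = 414 − 243 = 171
Score = (-3)·684 + 4·171 = -1368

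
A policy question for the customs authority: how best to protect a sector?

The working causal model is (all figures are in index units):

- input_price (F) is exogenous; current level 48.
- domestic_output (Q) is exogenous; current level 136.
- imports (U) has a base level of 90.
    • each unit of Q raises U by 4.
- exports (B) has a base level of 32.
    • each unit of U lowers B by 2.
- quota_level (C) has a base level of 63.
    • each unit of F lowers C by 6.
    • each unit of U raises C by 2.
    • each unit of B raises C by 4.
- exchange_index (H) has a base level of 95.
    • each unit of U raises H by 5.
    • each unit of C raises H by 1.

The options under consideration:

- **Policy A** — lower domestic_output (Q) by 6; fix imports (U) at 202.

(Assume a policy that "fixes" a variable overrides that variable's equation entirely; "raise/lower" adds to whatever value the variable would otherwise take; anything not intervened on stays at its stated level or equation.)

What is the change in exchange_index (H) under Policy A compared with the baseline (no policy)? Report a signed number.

Baseline:
  F = 48
  Q = 136
  U = 90 + 4·136 = 634
  B = 32 − 2·634 = -1236
  C = 63 − 6·48 + 2·634 + 4·(-1236) = -3901
  H = 95 + 5·634 + (-3901) = -636
Policy A (Q − 6, U := 202):
  F = 48
  Q = 136 − 6 = 130
  U = 202
  B = 32 − 2·202 = -372
  C = 63 − 6·48 + 2·202 + 4·(-372) = -1309
  H = 95 + 5·202 + (-1309) = -204
Change in H: -204 − (-636) = 432

432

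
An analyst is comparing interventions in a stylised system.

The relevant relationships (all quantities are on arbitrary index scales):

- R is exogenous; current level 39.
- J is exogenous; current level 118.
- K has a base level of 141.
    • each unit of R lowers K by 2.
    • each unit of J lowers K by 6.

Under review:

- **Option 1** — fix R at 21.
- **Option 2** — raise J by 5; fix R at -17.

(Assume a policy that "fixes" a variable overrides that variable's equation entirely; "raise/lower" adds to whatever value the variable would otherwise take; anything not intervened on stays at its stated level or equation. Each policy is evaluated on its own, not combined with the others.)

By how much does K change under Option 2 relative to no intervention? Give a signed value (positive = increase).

82

Baseline:
  R = 39
  J = 118
  K = 141 − 2·39 − 6·118 = -645
Option 2 (J + 5, R := -17):
  R = -17
  J = 118 + 5 = 123
  K = 141 − 2·(-17) − 6·123 = -563
Change in K: -563 − (-645) = 82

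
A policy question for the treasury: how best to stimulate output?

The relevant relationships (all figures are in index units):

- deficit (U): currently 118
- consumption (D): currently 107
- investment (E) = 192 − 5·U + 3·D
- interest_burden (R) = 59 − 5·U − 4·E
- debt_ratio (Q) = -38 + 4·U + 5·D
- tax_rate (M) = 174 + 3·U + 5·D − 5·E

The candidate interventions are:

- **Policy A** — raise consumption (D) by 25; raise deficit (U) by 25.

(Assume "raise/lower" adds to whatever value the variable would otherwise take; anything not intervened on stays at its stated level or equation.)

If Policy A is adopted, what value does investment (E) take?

-127

Policy A (D + 25, U + 25):
  U = 118 + 25 = 143
  D = 107 + 25 = 132
  E = 192 − 5·143 + 3·132 = -127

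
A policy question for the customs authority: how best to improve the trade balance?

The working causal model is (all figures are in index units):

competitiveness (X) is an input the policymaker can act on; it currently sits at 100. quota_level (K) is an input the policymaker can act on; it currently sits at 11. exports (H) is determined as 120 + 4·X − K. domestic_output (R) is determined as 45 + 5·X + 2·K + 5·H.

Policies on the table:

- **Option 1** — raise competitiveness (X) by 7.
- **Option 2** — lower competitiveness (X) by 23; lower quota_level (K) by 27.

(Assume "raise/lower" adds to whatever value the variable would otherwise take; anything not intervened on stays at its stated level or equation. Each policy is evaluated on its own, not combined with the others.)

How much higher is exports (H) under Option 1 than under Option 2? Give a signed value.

93

Option 1 (X + 7):
  X = 100 + 7 = 107
  K = 11
  H = 120 + 4·107 − 11 = 537
Option 2 (X − 23, K − 27):
  X = 100 − 23 = 77
  K = 11 − 27 = -16
  H = 120 + 4·77 − (-16) = 444
H: 537 − 444 = 93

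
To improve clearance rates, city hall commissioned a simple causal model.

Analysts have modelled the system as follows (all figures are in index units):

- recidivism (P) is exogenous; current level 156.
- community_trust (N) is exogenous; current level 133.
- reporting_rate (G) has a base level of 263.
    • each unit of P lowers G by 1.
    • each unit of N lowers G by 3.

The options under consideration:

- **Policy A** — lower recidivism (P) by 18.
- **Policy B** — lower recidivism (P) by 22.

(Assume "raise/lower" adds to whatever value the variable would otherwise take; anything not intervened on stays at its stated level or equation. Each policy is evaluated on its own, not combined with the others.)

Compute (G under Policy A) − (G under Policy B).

Policy A (P − 18):
  P = 156 − 18 = 138
  N = 133
  G = 263 − 138 − 3·133 = -274
Policy B (P − 22):
  P = 156 − 22 = 134
  N = 133
  G = 263 − 134 − 3·133 = -270
G: -274 − (-270) = -4

-4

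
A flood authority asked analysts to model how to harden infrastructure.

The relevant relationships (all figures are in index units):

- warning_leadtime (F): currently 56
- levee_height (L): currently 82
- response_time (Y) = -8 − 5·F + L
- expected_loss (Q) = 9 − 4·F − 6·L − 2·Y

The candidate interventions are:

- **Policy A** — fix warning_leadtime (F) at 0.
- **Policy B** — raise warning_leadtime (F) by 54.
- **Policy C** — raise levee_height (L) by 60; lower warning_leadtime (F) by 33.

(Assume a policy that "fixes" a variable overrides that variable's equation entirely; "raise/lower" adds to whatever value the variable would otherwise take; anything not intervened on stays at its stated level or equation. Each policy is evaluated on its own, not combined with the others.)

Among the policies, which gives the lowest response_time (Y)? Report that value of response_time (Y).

-476

Policy A (F := 0):
  F = 0
  L = 82
  Y = -8 − 5·0 + 82 = 74
Policy B (F + 54):
  F = 56 + 54 = 110
  L = 82
  Y = -8 − 5·110 + 82 = -476
Policy C (L + 60, F − 33):
  F = 56 − 33 = 23
  L = 82 + 60 = 142
  Y = -8 − 5·23 + 142 = 19
Comparing — Policy A: Y=74, Policy B: Y=-476, Policy C: Y=19. Lowest is -476 (Policy B).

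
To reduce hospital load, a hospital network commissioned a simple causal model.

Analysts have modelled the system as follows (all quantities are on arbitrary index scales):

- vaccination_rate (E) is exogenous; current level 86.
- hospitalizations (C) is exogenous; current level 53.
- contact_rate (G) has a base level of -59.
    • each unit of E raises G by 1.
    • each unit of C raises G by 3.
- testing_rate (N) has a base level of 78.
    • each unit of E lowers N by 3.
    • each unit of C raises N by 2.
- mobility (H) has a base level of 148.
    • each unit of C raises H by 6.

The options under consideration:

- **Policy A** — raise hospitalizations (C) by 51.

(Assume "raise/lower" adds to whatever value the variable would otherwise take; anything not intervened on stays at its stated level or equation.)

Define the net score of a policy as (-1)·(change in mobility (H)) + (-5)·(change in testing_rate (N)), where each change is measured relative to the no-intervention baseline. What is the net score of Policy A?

Baseline:
  E = 86
  C = 53
  N = 78 − 3·86 + 2·53 = -74
  H = 148 + 6·53 = 466
Policy A (C + 51):
  E = 86
  C = 53 + 51 = 104
  N = 78 − 3·86 + 2·104 = 28
  H = 148 + 6·104 = 772
ΔH = 772 − 466 = 306; ΔN = 28 − (-74) = 102
Score = (-1)·306 + (-5)·102 = -816

-816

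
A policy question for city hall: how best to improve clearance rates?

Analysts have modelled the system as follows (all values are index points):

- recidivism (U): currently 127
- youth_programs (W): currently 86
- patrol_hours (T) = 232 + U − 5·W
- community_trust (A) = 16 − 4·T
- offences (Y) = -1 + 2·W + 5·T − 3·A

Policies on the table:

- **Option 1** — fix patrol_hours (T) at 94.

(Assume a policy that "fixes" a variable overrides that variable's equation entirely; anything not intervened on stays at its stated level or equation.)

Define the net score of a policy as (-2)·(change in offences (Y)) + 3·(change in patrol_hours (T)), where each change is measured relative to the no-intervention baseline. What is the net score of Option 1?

Baseline:
  U = 127
  W = 86
  T = 232 + 127 − 5·86 = -71
  A = 16 − 4·(-71) = 300
  Y = -1 + 2·86 + 5·(-71) − 3·300 = -1084
Option 1 (T := 94):
  U = 127
  W = 86
  T = 94
  A = 16 − 4·94 = -360
  Y = -1 + 2·86 + 5·94 − 3·(-360) = 1721
ΔY = 1721 − (-1084) = 2805; ΔT = 94 − (-71) = 165
Score = (-2)·2805 + 3·165 = -5115

-5115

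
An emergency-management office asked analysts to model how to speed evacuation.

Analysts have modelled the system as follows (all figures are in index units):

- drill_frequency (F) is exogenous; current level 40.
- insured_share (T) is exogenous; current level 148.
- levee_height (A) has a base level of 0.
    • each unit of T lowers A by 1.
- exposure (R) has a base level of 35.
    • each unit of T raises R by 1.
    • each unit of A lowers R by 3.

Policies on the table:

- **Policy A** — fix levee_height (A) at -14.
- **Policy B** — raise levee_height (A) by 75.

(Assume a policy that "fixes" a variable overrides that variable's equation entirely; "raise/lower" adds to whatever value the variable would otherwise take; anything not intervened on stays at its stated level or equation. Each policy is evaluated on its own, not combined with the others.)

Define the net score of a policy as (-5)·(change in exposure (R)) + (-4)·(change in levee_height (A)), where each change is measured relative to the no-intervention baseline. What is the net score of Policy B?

Baseline:
  T = 148
  A = 0 − 148 = -148
  R = 35 + 148 − 3·(-148) = 627
Policy B (A + 75):
  T = 148
  A = 0 − 148 (+75 from intervention) = -73
  R = 35 + 148 − 3·(-73) = 402
ΔR = 402 − 627 = -225; ΔA = -73 − (-148) = 75
Score = (-5)·(-225) + (-4)·75 = 825

825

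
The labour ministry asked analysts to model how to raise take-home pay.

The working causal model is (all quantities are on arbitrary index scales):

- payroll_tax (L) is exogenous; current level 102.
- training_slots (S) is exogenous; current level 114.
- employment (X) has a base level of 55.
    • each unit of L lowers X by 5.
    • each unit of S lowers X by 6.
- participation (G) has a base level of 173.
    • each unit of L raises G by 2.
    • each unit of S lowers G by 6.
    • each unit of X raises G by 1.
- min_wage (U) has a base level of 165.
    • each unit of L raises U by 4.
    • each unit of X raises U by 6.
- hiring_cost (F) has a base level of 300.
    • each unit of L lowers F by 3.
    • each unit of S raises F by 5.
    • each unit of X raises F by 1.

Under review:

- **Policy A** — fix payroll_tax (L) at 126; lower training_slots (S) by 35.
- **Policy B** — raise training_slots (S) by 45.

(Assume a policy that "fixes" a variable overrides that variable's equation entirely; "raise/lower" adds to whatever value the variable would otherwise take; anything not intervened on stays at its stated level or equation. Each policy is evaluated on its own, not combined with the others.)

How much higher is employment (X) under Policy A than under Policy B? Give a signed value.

Policy A (L := 126, S − 35):
  L = 126
  S = 114 − 35 = 79
  X = 55 − 5·126 − 6·79 = -1049
Policy B (S + 45):
  L = 102
  S = 114 + 45 = 159
  X = 55 − 5·102 − 6·159 = -1409
X: -1049 − (-1409) = 360

360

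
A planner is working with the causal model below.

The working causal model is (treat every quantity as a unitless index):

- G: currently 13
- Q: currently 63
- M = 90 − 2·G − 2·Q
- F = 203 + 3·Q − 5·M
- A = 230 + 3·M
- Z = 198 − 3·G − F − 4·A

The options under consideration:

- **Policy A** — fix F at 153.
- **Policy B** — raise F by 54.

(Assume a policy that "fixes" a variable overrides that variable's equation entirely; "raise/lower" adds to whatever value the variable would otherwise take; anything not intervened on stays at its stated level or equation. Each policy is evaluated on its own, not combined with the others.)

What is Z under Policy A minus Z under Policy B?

Policy A (F := 153):
  G = 13
  Q = 63
  M = 90 − 2·13 − 2·63 = -62
  F = 153
  A = 230 + 3·(-62) = 44
  Z = 198 − 3·13 − 153 − 4·44 = -170
Policy B (F + 54):
  G = 13
  Q = 63
  M = 90 − 2·13 − 2·63 = -62
  F = 203 + 3·63 − 5·(-62) (+54 from intervention) = 756
  A = 230 + 3·(-62) = 44
  Z = 198 − 3·13 − 756 − 4·44 = -773
Z: -170 − (-773) = 603

603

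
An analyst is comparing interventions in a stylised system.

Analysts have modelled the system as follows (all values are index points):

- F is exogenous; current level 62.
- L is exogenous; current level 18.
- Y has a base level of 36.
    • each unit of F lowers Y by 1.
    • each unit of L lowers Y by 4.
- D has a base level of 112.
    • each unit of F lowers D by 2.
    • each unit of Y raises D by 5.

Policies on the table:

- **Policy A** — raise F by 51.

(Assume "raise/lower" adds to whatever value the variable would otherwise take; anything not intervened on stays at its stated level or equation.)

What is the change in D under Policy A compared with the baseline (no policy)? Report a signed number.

-357

Baseline:
  F = 62
  L = 18
  Y = 36 − 62 − 4·18 = -98
  D = 112 − 2·62 + 5·(-98) = -502
Policy A (F + 51):
  F = 62 + 51 = 113
  L = 18
  Y = 36 − 113 − 4·18 = -149
  D = 112 − 2·113 + 5·(-149) = -859
Change in D: -859 − (-502) = -357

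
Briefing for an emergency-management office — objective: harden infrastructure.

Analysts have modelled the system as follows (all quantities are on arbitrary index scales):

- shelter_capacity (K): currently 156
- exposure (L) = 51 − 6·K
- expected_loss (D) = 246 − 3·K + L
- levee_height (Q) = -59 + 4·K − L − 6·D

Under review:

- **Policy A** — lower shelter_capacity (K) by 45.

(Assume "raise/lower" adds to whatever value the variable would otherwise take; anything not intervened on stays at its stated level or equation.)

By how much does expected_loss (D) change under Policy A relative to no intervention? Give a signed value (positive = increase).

Baseline:
  K = 156
  L = 51 − 6·156 = -885
  D = 246 − 3·156 + (-885) = -1107
Policy A (K − 45):
  K = 156 − 45 = 111
  L = 51 − 6·111 = -615
  D = 246 − 3·111 + (-615) = -702
Change in D: -702 − (-1107) = 405

405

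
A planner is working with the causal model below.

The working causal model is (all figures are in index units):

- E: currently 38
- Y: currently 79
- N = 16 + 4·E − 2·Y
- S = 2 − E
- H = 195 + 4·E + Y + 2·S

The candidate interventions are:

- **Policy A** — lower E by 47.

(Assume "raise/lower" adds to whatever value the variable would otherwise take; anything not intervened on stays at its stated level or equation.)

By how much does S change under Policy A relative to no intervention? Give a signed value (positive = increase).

47

Baseline:
  E = 38
  S = 2 − 38 = -36
Policy A (E − 47):
  E = 38 − 47 = -9
  S = 2 − (-9) = 11
Change in S: 11 − (-36) = 47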